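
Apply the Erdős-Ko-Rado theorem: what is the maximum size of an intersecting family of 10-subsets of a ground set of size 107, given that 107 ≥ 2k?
max |F| = C(106, 9) = 3283866636050

Erdős-Ko-Rado (1961): when n ≥ 2k, max |F| = C(n−1, k−1). The bound is attained by the star {A : i ∈ A} for any fixed i ∈ [n]. Here C(107−1, 10−1) = C(106, 9) = 3283866636050.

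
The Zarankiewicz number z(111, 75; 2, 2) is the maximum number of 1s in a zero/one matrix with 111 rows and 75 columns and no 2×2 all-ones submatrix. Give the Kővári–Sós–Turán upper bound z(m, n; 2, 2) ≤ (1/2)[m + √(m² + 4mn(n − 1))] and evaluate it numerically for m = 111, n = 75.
z(111, 75; 2, 2) ≤ (1/2)[111 + √(111² + 4·111·75·74)] = (1/2)[111 + √2476521] = 842.3483

Kővári–Sós–Turán: let r_1, ..., r_111 be the row sums and z = Σ r_i the total number of 1s. Each pair of columns can share at most one row with both entries 1 (else a 2×2 all-ones block appears), so Σ_i C(r_i, 2) ≤ C(75, 2) = 2775. By convexity Σ_i C(r_i, 2) ≥ 111·C(z/111, 2) = z(z − 111)/(2·111), giving z² − 111z − 111·75·74 ≤ 0 and hence z ≤ (1/2)[111 + √(12321 + 4·616050)] = (1/2)[111 + √2476521] ≈ (1/2)(111 + 1573.6966) = 842.3483.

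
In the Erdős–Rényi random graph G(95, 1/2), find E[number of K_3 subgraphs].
E[# K_3] = C(95, 3) · (1/2)^C(3, 2) = 138415 / 2^3 = 17301.875

For each 3-subset S of vertices (there are C(95, 3) = 138415 such S), let X_S = 1 if S induces a K_3 (all C(3, 2) = 3 edges present). Then P(X_S = 1) = (1/2)^3 = 1/8. By linearity of expectation, E[# K_3] = C(95, 3) · (1/2)^3 = 138415 / 8 = 17301.875.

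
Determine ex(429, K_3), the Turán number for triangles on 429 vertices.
ex(429, K_3) = ⌊429^2/4⌋ = 46010

Mantel (1907): a triangle-free graph on n vertices has at most ⌊n^2/4⌋ edges, with equality for the complete bipartite graph K_{⌊n/2⌋, ⌈n/2⌉}. For n = 429: ⌊429^2/4⌋ = ⌊184041/4⌋ = 46010. The extremal graph is K_{214, 215}, which has 214·215 = 46010 edges.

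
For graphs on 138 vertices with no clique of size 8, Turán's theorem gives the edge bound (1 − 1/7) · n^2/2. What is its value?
Turán density bound = (6/7) · 138^2/2 = 57132/7 ≈ 8161.7143

Turán's theorem: ex(n, K_{r+1}) is achieved by the complete r-partite Turán graph T(n, r) with parts as balanced as possible, and is at most (1 − 1/r) · n^2/2. For r = 7, n = 138: the density bound is (6/7) · 19044/2 = 57132/7 ≈ 8161.7143. The integer-valued extremum is e(T(138, 7)) = 8161, which is strictly less than the density bound 57132/7 since 7 ∤ 138 (the parts of T(138, 7) cannot all be equal).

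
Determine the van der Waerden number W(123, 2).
W(123, 2) = 123 + 1 = 124

A 2-term AP is any pair of integers, so a monochromatic 2-AP exists iff some colour is used at least twice. With 123 colours, the colouring i ↦ i on {1, ..., 123} uses each colour once, avoiding any monochromatic pair, so W(123, 2) > 123. For {1, ..., 124}, pigeonhole forces two integers of the same colour, which form a monochromatic 2-AP. Hence W(123, 2) = 124.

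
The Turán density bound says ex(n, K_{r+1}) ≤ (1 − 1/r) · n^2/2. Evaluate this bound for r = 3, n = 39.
Turán density bound = (2/3) · 39^2/2 = 507

Turán's theorem: ex(n, K_{r+1}) is achieved by the complete r-partite Turán graph T(n, r) with parts as balanced as possible, and is at most (1 − 1/r) · n^2/2. For r = 3, n = 39: the density bound is (2/3) · 1521/2 = 507. Since 3 ∣ 39, the Turán graph T(39, 3) has parts of equal size 13, and its edge count e(T(39, 3)) = 507 attains the density bound exactly.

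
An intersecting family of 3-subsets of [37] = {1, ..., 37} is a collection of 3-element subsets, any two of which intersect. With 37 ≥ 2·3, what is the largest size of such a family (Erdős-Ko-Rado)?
max |F| = C(36, 2) = 630

The Erdős-Ko-Rado theorem states: for n ≥ 2k, an intersecting family of k-subsets of an n-element set has size at most C(n − 1, k − 1), with equality for 'star' families {A ⊆ [n] : |A| = k, i ∈ A} (fix an element i). For n = 37, k = 3: C(36, 2) = 630.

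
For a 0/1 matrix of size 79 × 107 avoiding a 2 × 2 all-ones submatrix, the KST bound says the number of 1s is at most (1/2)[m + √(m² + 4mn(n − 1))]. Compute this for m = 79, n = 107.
z(79, 107; 2, 2) ≤ (1/2)[79 + √(79² + 4·79·107·106)] = (1/2)[79 + √3590313] = 986.9061

Kővári–Sós–Turán: let r_1, ..., r_79 be the row sums and z = Σ r_i the total number of 1s. Each pair of columns can share at most one row with both entries 1 (else a 2×2 all-ones block appears), so Σ_i C(r_i, 2) ≤ C(107, 2) = 5671. By convexity Σ_i C(r_i, 2) ≥ 79·C(z/79, 2) = z(z − 79)/(2·79), giving z² − 79z − 79·107·106 ≤ 0 and hence z ≤ (1/2)[79 + √(6241 + 4·896018)] = (1/2)[79 + √3590313] ≈ (1/2)(79 + 1894.8121) = 986.9061.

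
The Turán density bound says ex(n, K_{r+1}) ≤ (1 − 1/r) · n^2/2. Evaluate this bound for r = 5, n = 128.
Turán density bound = (4/5) · 128^2/2 = 32768/5 ≈ 6553.6

Turán's theorem: ex(n, K_{r+1}) is achieved by the complete r-partite Turán graph T(n, r) with parts as balanced as possible, and is at most (1 − 1/r) · n^2/2. For r = 5, n = 128: the density bound is (4/5) · 16384/2 = 32768/5 ≈ 6553.6. The integer-valued extremum is e(T(128, 5)) = 6553, which is strictly less than the density bound 32768/5 since 5 ∤ 128 (the parts of T(128, 5) cannot all be equal).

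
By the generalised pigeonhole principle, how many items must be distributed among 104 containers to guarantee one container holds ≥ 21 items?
n = (21 − 1)·104 + 1 = 2081

By the generalised pigeonhole principle, to guarantee some box contains ≥ r objects we need more than (r − 1) · k objects total. Threshold: n = (r − 1) · k + 1. With r = 21 and k = 104: n = 20 · 104 + 1 = 2080 + 1 = 2081. For n = 2080 = 20 · 104, we can put exactly 20 objects in every box, avoiding 21 in any single one — so 2081 is tight.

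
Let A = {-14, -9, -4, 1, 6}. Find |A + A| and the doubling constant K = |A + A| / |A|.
K = |A + A| / |A| = 9/5

Enumerate A + A = {a + b : a, b ∈ A}. With |A| = 5, there are |A|^2 = 25 ordered sum pairs; collecting distinct values, A + A = {-28, -23, -18, -13, -8, -3, 2, 7, 12}, so |A + A| = 9. Thus K = 9/5. Here |A + A| = 2|A| − 1 = 9, the minimum possible — so K = 9/5 is minimal, which holds iff A is an arithmetic progression.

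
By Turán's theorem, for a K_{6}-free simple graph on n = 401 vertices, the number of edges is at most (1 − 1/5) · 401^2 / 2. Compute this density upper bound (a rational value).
Turán density bound = (4/5) · 401^2/2 = 321602/5 ≈ 64320.4

Turán's theorem: ex(n, K_{r+1}) is achieved by the complete r-partite Turán graph T(n, r) with parts as balanced as possible, and is at most (1 − 1/r) · n^2/2. For r = 5, n = 401: the density bound is (4/5) · 160801/2 = 321602/5 ≈ 64320.4. The integer-valued extremum is e(T(401, 5)) = 64320, which is strictly less than the density bound 321602/5 since 5 ∤ 401 (the parts of T(401, 5) cannot all be equal).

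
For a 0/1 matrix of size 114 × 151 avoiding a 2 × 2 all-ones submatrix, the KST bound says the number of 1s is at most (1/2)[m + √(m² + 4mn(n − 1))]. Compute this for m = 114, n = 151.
z(114, 151; 2, 2) ≤ (1/2)[114 + √(114² + 4·114·151·150)] = (1/2)[114 + √10341396] = 1664.902

Kővári–Sós–Turán: let r_1, ..., r_114 be the row sums and z = Σ r_i the total number of 1s. Each pair of columns can share at most one row with both entries 1 (else a 2×2 all-ones block appears), so Σ_i C(r_i, 2) ≤ C(151, 2) = 11325. By convexity Σ_i C(r_i, 2) ≥ 114·C(z/114, 2) = z(z − 114)/(2·114), giving z² − 114z − 114·151·150 ≤ 0 and hence z ≤ (1/2)[114 + √(12996 + 4·2582100)] = (1/2)[114 + √10341396] ≈ (1/2)(114 + 3215.8041) = 1664.902.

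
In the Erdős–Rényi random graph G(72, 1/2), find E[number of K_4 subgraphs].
E[# K_4] = C(72, 4) · (1/2)^C(4, 2) = 1028790 / 2^6 = 514395/32 = 16074.84375

For each 4-subset S of vertices (there are C(72, 4) = 1028790 such S), let X_S = 1 if S induces a K_4 (all C(4, 2) = 6 edges present). Then P(X_S = 1) = (1/2)^6 = 1/64. By linearity of expectation, E[# K_4] = C(72, 4) · (1/2)^6 = 1028790 / 64 = 514395/32 = 16074.84375.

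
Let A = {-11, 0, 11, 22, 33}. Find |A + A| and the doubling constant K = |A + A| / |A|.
K = |A + A| / |A| = 9/5

Enumerate A + A = {a + b : a, b ∈ A}. With |A| = 5, there are |A|^2 = 25 ordered sum pairs; collecting distinct values, A + A = {-22, -11, 0, 11, 22, 33, 44, 55, 66}, so |A + A| = 9. Thus K = 9/5. Here |A + A| = 2|A| − 1 = 9, the minimum possible — so K = 9/5 is minimal, which holds iff A is an arithmetic progression.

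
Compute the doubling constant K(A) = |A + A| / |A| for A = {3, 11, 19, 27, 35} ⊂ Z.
K = |A + A| / |A| = 9/5

Enumerate A + A = {a + b : a, b ∈ A}. With |A| = 5, there are |A|^2 = 25 ordered sum pairs; collecting distinct values, A + A = {6, 14, 22, 30, 38, 46, 54, 62, 70}, so |A + A| = 9. Thus K = 9/5. Here |A + A| = 2|A| − 1 = 9, the minimum possible — so K = 9/5 is minimal, which holds iff A is an arithmetic progression.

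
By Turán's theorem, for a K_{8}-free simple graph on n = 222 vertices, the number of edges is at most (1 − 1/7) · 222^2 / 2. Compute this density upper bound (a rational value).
Turán density bound = (6/7) · 222^2/2 = 147852/7 ≈ 21121.7143

Turán's theorem: ex(n, K_{r+1}) is achieved by the complete r-partite Turán graph T(n, r) with parts as balanced as possible, and is at most (1 − 1/r) · n^2/2. For r = 7, n = 222: the density bound is (6/7) · 49284/2 = 147852/7 ≈ 21121.7143. The integer-valued extremum is e(T(222, 7)) = 21121, which is strictly less than the density bound 147852/7 since 7 ∤ 222 (the parts of T(222, 7) cannot all be equal).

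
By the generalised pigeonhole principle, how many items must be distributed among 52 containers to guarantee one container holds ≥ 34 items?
n = (34 − 1)·52 + 1 = 1717

By the generalised pigeonhole principle, to guarantee some box contains ≥ r objects we need more than (r − 1) · k objects total. Threshold: n = (r − 1) · k + 1. With r = 34 and k = 52: n = 33 · 52 + 1 = 1716 + 1 = 1717. For n = 1716 = 33 · 52, we can put exactly 33 objects in every box, avoiding 34 in any single one — so 1717 is tight.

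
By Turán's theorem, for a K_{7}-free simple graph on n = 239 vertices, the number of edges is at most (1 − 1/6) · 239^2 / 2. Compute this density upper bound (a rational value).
Turán density bound = (5/6) · 239^2/2 = 285605/12 ≈ 23800.4167

Turán's theorem: ex(n, K_{r+1}) is achieved by the complete r-partite Turán graph T(n, r) with parts as balanced as possible, and is at most (1 − 1/r) · n^2/2. For r = 6, n = 239: the density bound is (5/6) · 57121/2 = 285605/12 ≈ 23800.4167. The integer-valued extremum is e(T(239, 6)) = 23800, which is strictly less than the density bound 285605/12 since 6 ∤ 239 (the parts of T(239, 6) cannot all be equal).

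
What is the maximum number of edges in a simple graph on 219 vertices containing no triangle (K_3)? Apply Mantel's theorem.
ex(219, K_3) = ⌊219^2/4⌋ = 11990

Mantel (1907): a triangle-free graph on n vertices has at most ⌊n^2/4⌋ edges, with equality for the complete bipartite graph K_{⌊n/2⌋, ⌈n/2⌉}. For n = 219: ⌊219^2/4⌋ = ⌊47961/4⌋ = 11990. The extremal graph is K_{109, 110}, which has 109·110 = 11990 edges.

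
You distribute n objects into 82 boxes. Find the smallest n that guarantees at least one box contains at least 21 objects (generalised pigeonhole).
n = (21 − 1)·82 + 1 = 1641

By the generalised pigeonhole principle, to guarantee some box contains ≥ r objects we need more than (r − 1) · k objects total. Threshold: n = (r − 1) · k + 1. With r = 21 and k = 82: n = 20 · 82 + 1 = 1640 + 1 = 1641. For n = 1640 = 20 · 82, we can put exactly 20 objects in every box, avoiding 21 in any single one — so 1641 is tight.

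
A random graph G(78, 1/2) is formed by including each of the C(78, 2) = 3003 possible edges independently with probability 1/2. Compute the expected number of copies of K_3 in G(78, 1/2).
E[# K_3] = C(78, 3) · (1/2)^C(3, 2) = 76076 / 2^3 = 19019/2 = 9509.5

For each 3-subset S of vertices (there are C(78, 3) = 76076 such S), let X_S = 1 if S induces a K_3 (all C(3, 2) = 3 edges present). Then P(X_S = 1) = (1/2)^3 = 1/8. By linearity of expectation, E[# K_3] = C(78, 3) · (1/2)^3 = 76076 / 8 = 19019/2 = 9509.5.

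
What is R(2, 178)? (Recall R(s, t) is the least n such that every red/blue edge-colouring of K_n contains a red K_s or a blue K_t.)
R(2, 178) = 178

R(2, k) = k for all k ≥ 2: in a 2-colouring of K_k, either some edge is red (a red K_2) or all edges are blue (a blue K_k). And K_{177} coloured all-blue has no blue K_178, so R(2, 178) > 177. Hence R(2, 178) = 178.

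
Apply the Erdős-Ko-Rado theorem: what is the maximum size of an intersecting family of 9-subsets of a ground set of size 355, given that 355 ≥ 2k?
max |F| = C(354, 8) = 5648191513887780

Erdős-Ko-Rado (1961): when n ≥ 2k, max |F| = C(n−1, k−1). The bound is attained by the star {A : i ∈ A} for any fixed i ∈ [n]. Here C(355−1, 9−1) = C(354, 8) = 5648191513887780.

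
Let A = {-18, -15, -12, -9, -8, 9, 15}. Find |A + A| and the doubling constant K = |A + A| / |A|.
K = |A + A| / |A| = 23/7

Enumerate A + A = {a + b : a, b ∈ A}. With |A| = 7, there are |A|^2 = 49 ordered sum pairs; collecting distinct values, A + A = {-36, -33, -30, -27, -26, -24, -23, -21, -20, -18, -17, -16, -9, -6, -3, 0, 1, 3, 6, 7, 18, 24, 30}, so |A + A| = 23. Thus K = 23/7. For comparison, the minimum possible |A + A| over all 7-element sets is 2·7 − 1 = 13 (so min K = 13/7), attained only by arithmetic progressions.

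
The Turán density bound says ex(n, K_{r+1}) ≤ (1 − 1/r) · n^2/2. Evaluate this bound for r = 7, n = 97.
Turán density bound = (6/7) · 97^2/2 = 28227/7 ≈ 4032.4286

Turán's theorem: ex(n, K_{r+1}) is achieved by the complete r-partite Turán graph T(n, r) with parts as balanced as possible, and is at most (1 − 1/r) · n^2/2. For r = 7, n = 97: the density bound is (6/7) · 9409/2 = 28227/7 ≈ 4032.4286. The integer-valued extremum is e(T(97, 7)) = 4032, which is strictly less than the density bound 28227/7 since 7 ∤ 97 (the parts of T(97, 7) cannot all be equal).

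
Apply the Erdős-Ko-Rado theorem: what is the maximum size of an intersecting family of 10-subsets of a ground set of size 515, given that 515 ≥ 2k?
max |F| = C(514, 9) = 6431591598617108352

The Erdős-Ko-Rado theorem states: for n ≥ 2k, an intersecting family of k-subsets of an n-element set has size at most C(n − 1, k − 1), with equality for 'star' families {A ⊆ [n] : |A| = k, i ∈ A} (fix an element i). For n = 515, k = 10: C(514, 9) = 6431591598617108352.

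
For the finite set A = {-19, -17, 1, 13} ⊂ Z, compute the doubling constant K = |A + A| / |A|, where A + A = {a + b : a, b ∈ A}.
K = |A + A| / |A| = 10/4 = 5/2

Enumerate A + A = {a + b : a, b ∈ A}. With |A| = 4, there are |A|^2 = 16 ordered sum pairs; collecting distinct values, A + A = {-38, -36, -34, -18, -16, -6, -4, 2, 14, 26}, so |A + A| = 10. Thus K = 10/4 = 5/2. For comparison, the minimum possible |A + A| over all 4-element sets is 2·4 − 1 = 7 (so min K = 7/4), attained only by arithmetic progressions.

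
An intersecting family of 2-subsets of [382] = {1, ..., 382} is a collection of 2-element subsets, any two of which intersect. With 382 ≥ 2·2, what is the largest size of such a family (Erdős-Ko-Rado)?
max |F| = C(381, 1) = 381

The Erdős-Ko-Rado theorem states: for n ≥ 2k, an intersecting family of k-subsets of an n-element set has size at most C(n − 1, k − 1), with equality for 'star' families {A ⊆ [n] : |A| = k, i ∈ A} (fix an element i). For n = 382, k = 2: C(381, 1) = 381.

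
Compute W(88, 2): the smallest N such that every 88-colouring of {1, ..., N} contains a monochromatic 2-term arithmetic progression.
W(88, 2) = 88 + 1 = 89

A 2-term AP is any pair of integers, so a monochromatic 2-AP exists iff some colour is used at least twice. With 88 colours, the colouring i ↦ i on {1, ..., 88} uses each colour once, avoiding any monochromatic pair, so W(88, 2) > 88. For {1, ..., 89}, pigeonhole forces two integers of the same colour, which form a monochromatic 2-AP. Hence W(88, 2) = 89.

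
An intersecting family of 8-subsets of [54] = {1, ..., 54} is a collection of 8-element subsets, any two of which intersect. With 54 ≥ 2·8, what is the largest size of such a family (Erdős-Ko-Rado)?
max |F| = C(53, 7) = 154143080

Erdős-Ko-Rado (1961): when n ≥ 2k, max |F| = C(n−1, k−1). The bound is attained by the star {A : i ∈ A} for any fixed i ∈ [n]. Here C(54−1, 8−1) = C(53, 7) = 154143080.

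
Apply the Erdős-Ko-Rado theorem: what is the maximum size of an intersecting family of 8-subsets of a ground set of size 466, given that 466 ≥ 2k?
max |F| = C(465, 7) = 891322369585560

Erdős-Ko-Rado (1961): when n ≥ 2k, max |F| = C(n−1, k−1). The bound is attained by the star {A : i ∈ A} for any fixed i ∈ [n]. Here C(466−1, 8−1) = C(465, 7) = 891322369585560.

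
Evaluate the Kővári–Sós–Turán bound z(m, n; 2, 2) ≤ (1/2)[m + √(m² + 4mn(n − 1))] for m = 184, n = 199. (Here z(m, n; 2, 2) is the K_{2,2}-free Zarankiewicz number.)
z(184, 199; 2, 2) ≤ (1/2)[184 + √(184² + 4·184·199·198)] = (1/2)[184 + √29033728] = 2786.1477

Kővári–Sós–Turán: let r_1, ..., r_184 be the row sums and z = Σ r_i the total number of 1s. Each pair of columns can share at most one row with both entries 1 (else a 2×2 all-ones block appears), so Σ_i C(r_i, 2) ≤ C(199, 2) = 19701. By convexity Σ_i C(r_i, 2) ≥ 184·C(z/184, 2) = z(z − 184)/(2·184), giving z² − 184z − 184·199·198 ≤ 0 and hence z ≤ (1/2)[184 + √(33856 + 4·7249968)] = (1/2)[184 + √29033728] ≈ (1/2)(184 + 5388.2955) = 2786.1477.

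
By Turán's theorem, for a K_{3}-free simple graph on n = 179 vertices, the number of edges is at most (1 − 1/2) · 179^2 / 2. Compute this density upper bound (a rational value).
Turán density bound = (1/2) · 179^2/2 = 32041/4 ≈ 8010.25

Turán's theorem: ex(n, K_{r+1}) is achieved by the complete r-partite Turán graph T(n, r) with parts as balanced as possible, and is at most (1 − 1/r) · n^2/2. For r = 2, n = 179: the density bound is (1/2) · 32041/2 = 32041/4 ≈ 8010.25. The integer-valued extremum is e(T(179, 2)) = 8010, which is strictly less than the density bound 32041/4 since 2 ∤ 179 (the parts of T(179, 2) cannot all be equal).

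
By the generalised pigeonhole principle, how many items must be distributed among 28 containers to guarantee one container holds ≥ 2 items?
n = (2 − 1)·28 + 1 = 29

By the generalised pigeonhole principle, to guarantee some box contains ≥ r objects we need more than (r − 1) · k objects total. Threshold: n = (r − 1) · k + 1. With r = 2 and k = 28: n = 1 · 28 + 1 = 28 + 1 = 29. For n = 28 = 1 · 28, we can put exactly 1 objects in every box, avoiding 2 in any single one — so 29 is tight.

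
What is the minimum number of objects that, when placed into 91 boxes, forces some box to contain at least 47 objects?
n = (47 − 1)·91 + 1 = 4187

By the generalised pigeonhole principle, to guarantee some box contains ≥ r objects we need more than (r − 1) · k objects total. Threshold: n = (r − 1) · k + 1. With r = 47 and k = 91: n = 46 · 91 + 1 = 4186 + 1 = 4187. For n = 4186 = 46 · 91, we can put exactly 46 objects in every box, avoiding 47 in any single one — so 4187 is tight.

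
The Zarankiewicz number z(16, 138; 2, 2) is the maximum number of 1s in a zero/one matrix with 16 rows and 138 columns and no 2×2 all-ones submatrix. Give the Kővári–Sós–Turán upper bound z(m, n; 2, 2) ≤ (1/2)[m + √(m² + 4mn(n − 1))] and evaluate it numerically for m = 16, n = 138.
z(16, 138; 2, 2) ≤ (1/2)[16 + √(16² + 4·16·138·137)] = (1/2)[16 + √1210240] = 558.0545

Kővári–Sós–Turán: let r_1, ..., r_16 be the row sums and z = Σ r_i the total number of 1s. Each pair of columns can share at most one row with both entries 1 (else a 2×2 all-ones block appears), so Σ_i C(r_i, 2) ≤ C(138, 2) = 9453. By convexity Σ_i C(r_i, 2) ≥ 16·C(z/16, 2) = z(z − 16)/(2·16), giving z² − 16z − 16·138·137 ≤ 0 and hence z ≤ (1/2)[16 + √(256 + 4·302496)] = (1/2)[16 + √1210240] ≈ (1/2)(16 + 1100.1091) = 558.0545.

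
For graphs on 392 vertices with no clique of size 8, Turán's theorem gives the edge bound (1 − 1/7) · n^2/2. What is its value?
Turán density bound = (6/7) · 392^2/2 = 65856

Turán's theorem: ex(n, K_{r+1}) is achieved by the complete r-partite Turán graph T(n, r) with parts as balanced as possible, and is at most (1 − 1/r) · n^2/2. For r = 7, n = 392: the density bound is (6/7) · 153664/2 = 65856. Since 7 ∣ 392, the Turán graph T(392, 7) has parts of equal size 56, and its edge count e(T(392, 7)) = 65856 attains the density bound exactly.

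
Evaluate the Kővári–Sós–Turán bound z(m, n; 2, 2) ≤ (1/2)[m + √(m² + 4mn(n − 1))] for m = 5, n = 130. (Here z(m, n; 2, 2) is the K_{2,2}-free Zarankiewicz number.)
z(5, 130; 2, 2) ≤ (1/2)[5 + √(5² + 4·5·130·129)] = (1/2)[5 + √335425] = 292.0794

Kővári–Sós–Turán: let r_1, ..., r_5 be the row sums and z = Σ r_i the total number of 1s. Each pair of columns can share at most one row with both entries 1 (else a 2×2 all-ones block appears), so Σ_i C(r_i, 2) ≤ C(130, 2) = 8385. By convexity Σ_i C(r_i, 2) ≥ 5·C(z/5, 2) = z(z − 5)/(2·5), giving z² − 5z − 5·130·129 ≤ 0 and hence z ≤ (1/2)[5 + √(25 + 4·83850)] = (1/2)[5 + √335425] ≈ (1/2)(5 + 579.1589) = 292.0794.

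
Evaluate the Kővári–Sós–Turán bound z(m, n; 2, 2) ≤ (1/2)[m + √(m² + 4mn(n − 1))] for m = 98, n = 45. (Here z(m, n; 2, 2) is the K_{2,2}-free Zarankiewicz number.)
z(98, 45; 2, 2) ≤ (1/2)[98 + √(98² + 4·98·45·44)] = (1/2)[98 + √785764] = 492.2167

Kővári–Sós–Turán: let r_1, ..., r_98 be the row sums and z = Σ r_i the total number of 1s. Each pair of columns can share at most one row with both entries 1 (else a 2×2 all-ones block appears), so Σ_i C(r_i, 2) ≤ C(45, 2) = 990. By convexity Σ_i C(r_i, 2) ≥ 98·C(z/98, 2) = z(z − 98)/(2·98), giving z² − 98z − 98·45·44 ≤ 0 and hence z ≤ (1/2)[98 + √(9604 + 4·194040)] = (1/2)[98 + √785764] ≈ (1/2)(98 + 886.4333) = 492.2167.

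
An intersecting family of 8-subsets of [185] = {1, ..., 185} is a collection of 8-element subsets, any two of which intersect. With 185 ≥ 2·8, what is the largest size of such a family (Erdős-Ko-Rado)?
max |F| = C(184, 7) = 1262216571096

The Erdős-Ko-Rado theorem states: for n ≥ 2k, an intersecting family of k-subsets of an n-element set has size at most C(n − 1, k − 1), with equality for 'star' families {A ⊆ [n] : |A| = k, i ∈ A} (fix an element i). For n = 185, k = 8: C(184, 7) = 1262216571096.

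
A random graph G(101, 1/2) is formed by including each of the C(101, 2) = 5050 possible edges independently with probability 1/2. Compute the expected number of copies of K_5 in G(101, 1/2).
E[# K_5] = C(101, 5) · (1/2)^C(5, 2) = 79208745 / 2^10 ≈ 77352.290039

For each 5-subset S of vertices (there are C(101, 5) = 79208745 such S), let X_S = 1 if S induces a K_5 (all C(5, 2) = 10 edges present). Then P(X_S = 1) = (1/2)^10 = 1/1024. By linearity of expectation, E[# K_5] = C(101, 5) · (1/2)^10 = 79208745 / 1024 ≈ 77352.290039.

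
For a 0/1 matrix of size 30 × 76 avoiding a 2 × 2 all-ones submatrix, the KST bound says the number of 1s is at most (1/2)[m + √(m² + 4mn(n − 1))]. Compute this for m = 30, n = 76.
z(30, 76; 2, 2) ≤ (1/2)[30 + √(30² + 4·30·76·75)] = (1/2)[30 + √684900] = 428.7934

Kővári–Sós–Turán: let r_1, ..., r_30 be the row sums and z = Σ r_i the total number of 1s. Each pair of columns can share at most one row with both entries 1 (else a 2×2 all-ones block appears), so Σ_i C(r_i, 2) ≤ C(76, 2) = 2850. By convexity Σ_i C(r_i, 2) ≥ 30·C(z/30, 2) = z(z − 30)/(2·30), giving z² − 30z − 30·76·75 ≤ 0 and hence z ≤ (1/2)[30 + √(900 + 4·171000)] = (1/2)[30 + √684900] ≈ (1/2)(30 + 827.5869) = 428.7934.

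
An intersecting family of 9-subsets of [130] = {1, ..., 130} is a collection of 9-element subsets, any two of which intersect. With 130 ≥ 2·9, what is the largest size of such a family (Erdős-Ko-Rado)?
max |F| = C(129, 8) = 1524228447600

Erdős-Ko-Rado (1961): when n ≥ 2k, max |F| = C(n−1, k−1). The bound is attained by the star {A : i ∈ A} for any fixed i ∈ [n]. Here C(130−1, 9−1) = C(129, 8) = 1524228447600.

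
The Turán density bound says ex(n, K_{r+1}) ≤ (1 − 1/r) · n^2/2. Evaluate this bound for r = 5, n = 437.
Turán density bound = (4/5) · 437^2/2 = 381938/5 ≈ 76387.6

Turán's theorem: ex(n, K_{r+1}) is achieved by the complete r-partite Turán graph T(n, r) with parts as balanced as possible, and is at most (1 − 1/r) · n^2/2. For r = 5, n = 437: the density bound is (4/5) · 190969/2 = 381938/5 ≈ 76387.6. The integer-valued extremum is e(T(437, 5)) = 76387, which is strictly less than the density bound 381938/5 since 5 ∤ 437 (the parts of T(437, 5) cannot all be equal).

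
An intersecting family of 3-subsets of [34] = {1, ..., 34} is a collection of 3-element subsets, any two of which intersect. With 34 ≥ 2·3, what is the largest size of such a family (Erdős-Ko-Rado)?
max |F| = C(33, 2) = 528

The Erdős-Ko-Rado theorem states: for n ≥ 2k, an intersecting family of k-subsets of an n-element set has size at most C(n − 1, k − 1), with equality for 'star' families {A ⊆ [n] : |A| = k, i ∈ A} (fix an element i). For n = 34, k = 3: C(33, 2) = 528.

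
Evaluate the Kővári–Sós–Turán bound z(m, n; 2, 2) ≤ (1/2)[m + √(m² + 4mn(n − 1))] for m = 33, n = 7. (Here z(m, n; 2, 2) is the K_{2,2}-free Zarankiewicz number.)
z(33, 7; 2, 2) ≤ (1/2)[33 + √(33² + 4·33·7·6)] = (1/2)[33 + √6633] = 57.2216

Kővári–Sós–Turán: let r_1, ..., r_33 be the row sums and z = Σ r_i the total number of 1s. Each pair of columns can share at most one row with both entries 1 (else a 2×2 all-ones block appears), so Σ_i C(r_i, 2) ≤ C(7, 2) = 21. By convexity Σ_i C(r_i, 2) ≥ 33·C(z/33, 2) = z(z − 33)/(2·33), giving z² − 33z − 33·7·6 ≤ 0 and hence z ≤ (1/2)[33 + √(1089 + 4·1386)] = (1/2)[33 + √6633] ≈ (1/2)(33 + 81.4432) = 57.2216.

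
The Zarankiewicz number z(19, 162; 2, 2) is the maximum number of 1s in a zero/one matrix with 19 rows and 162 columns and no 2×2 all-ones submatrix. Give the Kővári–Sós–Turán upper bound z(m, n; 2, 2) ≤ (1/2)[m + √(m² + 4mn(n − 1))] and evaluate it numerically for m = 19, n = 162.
z(19, 162; 2, 2) ≤ (1/2)[19 + √(19² + 4·19·162·161)] = (1/2)[19 + √1982593] = 713.5229

Kővári–Sós–Turán: let r_1, ..., r_19 be the row sums and z = Σ r_i the total number of 1s. Each pair of columns can share at most one row with both entries 1 (else a 2×2 all-ones block appears), so Σ_i C(r_i, 2) ≤ C(162, 2) = 13041. By convexity Σ_i C(r_i, 2) ≥ 19·C(z/19, 2) = z(z − 19)/(2·19), giving z² − 19z − 19·162·161 ≤ 0 and hence z ≤ (1/2)[19 + √(361 + 4·495558)] = (1/2)[19 + √1982593] ≈ (1/2)(19 + 1408.0458) = 713.5229.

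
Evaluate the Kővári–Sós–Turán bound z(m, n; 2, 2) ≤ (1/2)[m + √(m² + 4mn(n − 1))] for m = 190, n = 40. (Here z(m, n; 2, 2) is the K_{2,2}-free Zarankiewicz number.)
z(190, 40; 2, 2) ≤ (1/2)[190 + √(190² + 4·190·40·39)] = (1/2)[190 + √1221700] = 647.6527

Kővári–Sós–Turán: let r_1, ..., r_190 be the row sums and z = Σ r_i the total number of 1s. Each pair of columns can share at most one row with both entries 1 (else a 2×2 all-ones block appears), so Σ_i C(r_i, 2) ≤ C(40, 2) = 780. By convexity Σ_i C(r_i, 2) ≥ 190·C(z/190, 2) = z(z − 190)/(2·190), giving z² − 190z − 190·40·39 ≤ 0 and hence z ≤ (1/2)[190 + √(36100 + 4·296400)] = (1/2)[190 + √1221700] ≈ (1/2)(190 + 1105.3054) = 647.6527.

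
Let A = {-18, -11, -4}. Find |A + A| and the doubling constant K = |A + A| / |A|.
K = |A + A| / |A| = 5/3

Enumerate A + A = {a + b : a, b ∈ A}. With |A| = 3, there are |A|^2 = 9 ordered sum pairs; collecting distinct values, A + A = {-36, -29, -22, -15, -8}, so |A + A| = 5. Thus K = 5/3. Here |A + A| = 2|A| − 1 = 5, the minimum possible — so K = 5/3 is minimal, which holds iff A is an arithmetic progression.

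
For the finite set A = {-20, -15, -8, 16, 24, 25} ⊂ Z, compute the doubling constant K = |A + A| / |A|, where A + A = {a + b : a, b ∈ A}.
K = |A + A| / |A| = 21/6 = 7/2

Enumerate A + A = {a + b : a, b ∈ A}. With |A| = 6, there are |A|^2 = 36 ordered sum pairs; collecting distinct values, A + A = {-40, -35, -30, -28, -23, -16, -4, 1, 4, 5, 8, 9, 10, 16, 17, 32, 40, 41, 48, 49, 50}, so |A + A| = 21. Thus K = 21/6 = 7/2. For comparison, the minimum possible |A + A| over all 6-element sets is 2·6 − 1 = 11 (so min K = 11/6), attained only by arithmetic progressions.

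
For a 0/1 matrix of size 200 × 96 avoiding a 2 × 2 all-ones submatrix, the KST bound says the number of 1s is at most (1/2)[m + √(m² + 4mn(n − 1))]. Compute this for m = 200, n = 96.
z(200, 96; 2, 2) ≤ (1/2)[200 + √(200² + 4·200·96·95)] = (1/2)[200 + √7336000] = 1454.2526

Kővári–Sós–Turán: let r_1, ..., r_200 be the row sums and z = Σ r_i the total number of 1s. Each pair of columns can share at most one row with both entries 1 (else a 2×2 all-ones block appears), so Σ_i C(r_i, 2) ≤ C(96, 2) = 4560. By convexity Σ_i C(r_i, 2) ≥ 200·C(z/200, 2) = z(z − 200)/(2·200), giving z² − 200z − 200·96·95 ≤ 0 and hence z ≤ (1/2)[200 + √(40000 + 4·1824000)] = (1/2)[200 + √7336000] ≈ (1/2)(200 + 2708.5051) = 1454.2526.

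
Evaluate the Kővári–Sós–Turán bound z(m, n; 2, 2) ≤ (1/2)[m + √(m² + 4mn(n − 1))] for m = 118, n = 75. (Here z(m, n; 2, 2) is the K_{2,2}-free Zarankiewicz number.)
z(118, 75; 2, 2) ≤ (1/2)[118 + √(118² + 4·118·75·74)] = (1/2)[118 + √2633524] = 870.4068

Kővári–Sós–Turán: let r_1, ..., r_118 be the row sums and z = Σ r_i the total number of 1s. Each pair of columns can share at most one row with both entries 1 (else a 2×2 all-ones block appears), so Σ_i C(r_i, 2) ≤ C(75, 2) = 2775. By convexity Σ_i C(r_i, 2) ≥ 118·C(z/118, 2) = z(z − 118)/(2·118), giving z² − 118z − 118·75·74 ≤ 0 and hence z ≤ (1/2)[118 + √(13924 + 4·654900)] = (1/2)[118 + √2633524] ≈ (1/2)(118 + 1622.8136) = 870.4068.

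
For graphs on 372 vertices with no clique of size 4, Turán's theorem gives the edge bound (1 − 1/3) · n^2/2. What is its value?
Turán density bound = (2/3) · 372^2/2 = 46128

Turán's theorem: ex(n, K_{r+1}) is achieved by the complete r-partite Turán graph T(n, r) with parts as balanced as possible, and is at most (1 − 1/r) · n^2/2. For r = 3, n = 372: the density bound is (2/3) · 138384/2 = 46128. Since 3 ∣ 372, the Turán graph T(372, 3) has parts of equal size 124, and its edge count e(T(372, 3)) = 46128 attains the density bound exactly.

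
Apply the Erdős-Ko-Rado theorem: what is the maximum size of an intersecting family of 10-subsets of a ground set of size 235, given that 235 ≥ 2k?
max |F| = C(234, 9) = 4960679534642546

Erdős-Ko-Rado (1961): when n ≥ 2k, max |F| = C(n−1, k−1). The bound is attained by the star {A : i ∈ A} for any fixed i ∈ [n]. Here C(235−1, 10−1) = C(234, 9) = 4960679534642546.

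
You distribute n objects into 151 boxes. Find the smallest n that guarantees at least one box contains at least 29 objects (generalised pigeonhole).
n = (29 − 1)·151 + 1 = 4229

By the generalised pigeonhole principle, to guarantee some box contains ≥ r objects we need more than (r − 1) · k objects total. Threshold: n = (r − 1) · k + 1. With r = 29 and k = 151: n = 28 · 151 + 1 = 4228 + 1 = 4229. For n = 4228 = 28 · 151, we can put exactly 28 objects in every box, avoiding 29 in any single one — so 4229 is tight.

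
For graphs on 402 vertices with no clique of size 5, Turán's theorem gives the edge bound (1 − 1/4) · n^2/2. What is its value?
Turán density bound = (3/4) · 402^2/2 = 121203/2 ≈ 60601.5

Turán's theorem: ex(n, K_{r+1}) is achieved by the complete r-partite Turán graph T(n, r) with parts as balanced as possible, and is at most (1 − 1/r) · n^2/2. For r = 4, n = 402: the density bound is (3/4) · 161604/2 = 121203/2 ≈ 60601.5. The integer-valued extremum is e(T(402, 4)) = 60601, which is strictly less than the density bound 121203/2 since 4 ∤ 402 (the parts of T(402, 4) cannot all be equal).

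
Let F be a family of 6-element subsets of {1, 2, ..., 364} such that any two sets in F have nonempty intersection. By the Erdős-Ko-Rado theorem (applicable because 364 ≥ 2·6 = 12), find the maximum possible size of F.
max |F| = C(363, 5) = 51090258582

Erdős-Ko-Rado (1961): when n ≥ 2k, max |F| = C(n−1, k−1). The bound is attained by the star {A : i ∈ A} for any fixed i ∈ [n]. Here C(364−1, 6−1) = C(363, 5) = 51090258582.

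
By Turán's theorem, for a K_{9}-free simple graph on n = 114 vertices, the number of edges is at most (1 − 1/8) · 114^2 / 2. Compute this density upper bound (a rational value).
Turán density bound = (7/8) · 114^2/2 = 22743/4 ≈ 5685.75

Turán's theorem: ex(n, K_{r+1}) is achieved by the complete r-partite Turán graph T(n, r) with parts as balanced as possible, and is at most (1 − 1/r) · n^2/2. For r = 8, n = 114: the density bound is (7/8) · 12996/2 = 22743/4 ≈ 5685.75. The integer-valued extremum is e(T(114, 8)) = 5685, which is strictly less than the density bound 22743/4 since 8 ∤ 114 (the parts of T(114, 8) cannot all be equal).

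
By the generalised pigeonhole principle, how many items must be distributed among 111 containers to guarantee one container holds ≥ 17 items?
n = (17 − 1)·111 + 1 = 1777

By the generalised pigeonhole principle, to guarantee some box contains ≥ r objects we need more than (r − 1) · k objects total. Threshold: n = (r − 1) · k + 1. With r = 17 and k = 111: n = 16 · 111 + 1 = 1776 + 1 = 1777. For n = 1776 = 16 · 111, we can put exactly 16 objects in every box, avoiding 17 in any single one — so 1777 is tight.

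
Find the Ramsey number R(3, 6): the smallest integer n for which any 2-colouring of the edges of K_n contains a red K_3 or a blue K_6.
R(3, 6) = 18

Lower bound: an explicit 2-colouring of K_{17} (typically a Paley-type or other structured construction) avoids a red K_3 and a blue K_6, showing R(3, 6) > 17.
Upper bound: the simple Erdős–Szekeres recurrence only gives R(3, 6) ≤ 20; the tight bound R(3, 6) ≤ 18 requires a sharper case analysis (or computer search) of 2-colourings of K_{18}.
Hence R(3, 6) = 18.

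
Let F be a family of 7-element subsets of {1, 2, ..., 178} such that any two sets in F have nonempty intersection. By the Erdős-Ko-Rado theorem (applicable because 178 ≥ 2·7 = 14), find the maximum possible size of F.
max |F| = C(177, 6) = 39202637320

The Erdős-Ko-Rado theorem states: for n ≥ 2k, an intersecting family of k-subsets of an n-element set has size at most C(n − 1, k − 1), with equality for 'star' families {A ⊆ [n] : |A| = k, i ∈ A} (fix an element i). For n = 178, k = 7: C(177, 6) = 39202637320.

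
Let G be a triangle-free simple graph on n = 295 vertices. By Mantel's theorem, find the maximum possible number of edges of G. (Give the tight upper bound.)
ex(295, K_3) = ⌊295^2/4⌋ = 21756

Mantel (1907): a triangle-free graph on n vertices has at most ⌊n^2/4⌋ edges, with equality for the complete bipartite graph K_{⌊n/2⌋, ⌈n/2⌉}. For n = 295: ⌊295^2/4⌋ = ⌊87025/4⌋ = 21756. The extremal graph is K_{147, 148}, which has 147·148 = 21756 edges.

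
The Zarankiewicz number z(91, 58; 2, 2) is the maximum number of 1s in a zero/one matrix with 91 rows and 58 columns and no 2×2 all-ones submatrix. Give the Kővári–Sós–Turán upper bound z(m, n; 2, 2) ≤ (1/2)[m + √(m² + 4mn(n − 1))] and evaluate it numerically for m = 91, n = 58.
z(91, 58; 2, 2) ≤ (1/2)[91 + √(91² + 4·91·58·57)] = (1/2)[91 + √1211665] = 595.8783

Kővári–Sós–Turán: let r_1, ..., r_91 be the row sums and z = Σ r_i the total number of 1s. Each pair of columns can share at most one row with both entries 1 (else a 2×2 all-ones block appears), so Σ_i C(r_i, 2) ≤ C(58, 2) = 1653. By convexity Σ_i C(r_i, 2) ≥ 91·C(z/91, 2) = z(z − 91)/(2·91), giving z² − 91z − 91·58·57 ≤ 0 and hence z ≤ (1/2)[91 + √(8281 + 4·300846)] = (1/2)[91 + √1211665] ≈ (1/2)(91 + 1100.7566) = 595.8783.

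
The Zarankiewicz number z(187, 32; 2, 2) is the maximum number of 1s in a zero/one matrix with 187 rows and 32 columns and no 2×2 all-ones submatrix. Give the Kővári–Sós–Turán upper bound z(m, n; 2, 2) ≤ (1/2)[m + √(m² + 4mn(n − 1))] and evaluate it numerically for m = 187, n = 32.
z(187, 32; 2, 2) ≤ (1/2)[187 + √(187² + 4·187·32·31)] = (1/2)[187 + √776985] = 534.2338

Kővári–Sós–Turán: let r_1, ..., r_187 be the row sums and z = Σ r_i the total number of 1s. Each pair of columns can share at most one row with both entries 1 (else a 2×2 all-ones block appears), so Σ_i C(r_i, 2) ≤ C(32, 2) = 496. By convexity Σ_i C(r_i, 2) ≥ 187·C(z/187, 2) = z(z − 187)/(2·187), giving z² − 187z − 187·32·31 ≤ 0 and hence z ≤ (1/2)[187 + √(34969 + 4·185504)] = (1/2)[187 + √776985] ≈ (1/2)(187 + 881.4675) = 534.2338.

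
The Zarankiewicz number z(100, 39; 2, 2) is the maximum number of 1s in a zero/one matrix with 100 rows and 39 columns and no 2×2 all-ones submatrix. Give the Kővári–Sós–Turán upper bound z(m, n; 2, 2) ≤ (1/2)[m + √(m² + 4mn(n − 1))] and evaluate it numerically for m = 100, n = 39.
z(100, 39; 2, 2) ≤ (1/2)[100 + √(100² + 4·100·39·38)] = (1/2)[100 + √602800] = 438.201

Kővári–Sós–Turán: let r_1, ..., r_100 be the row sums and z = Σ r_i the total number of 1s. Each pair of columns can share at most one row with both entries 1 (else a 2×2 all-ones block appears), so Σ_i C(r_i, 2) ≤ C(39, 2) = 741. By convexity Σ_i C(r_i, 2) ≥ 100·C(z/100, 2) = z(z − 100)/(2·100), giving z² − 100z − 100·39·38 ≤ 0 and hence z ≤ (1/2)[100 + √(10000 + 4·148200)] = (1/2)[100 + √602800] ≈ (1/2)(100 + 776.402) = 438.201.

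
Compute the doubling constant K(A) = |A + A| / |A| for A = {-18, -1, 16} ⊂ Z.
K = |A + A| / |A| = 5/3

Enumerate A + A = {a + b : a, b ∈ A}. With |A| = 3, there are |A|^2 = 9 ordered sum pairs; collecting distinct values, A + A = {-36, -19, -2, 15, 32}, so |A + A| = 5. Thus K = 5/3. Here |A + A| = 2|A| − 1 = 5, the minimum possible — so K = 5/3 is minimal, which holds iff A is an arithmetic progression.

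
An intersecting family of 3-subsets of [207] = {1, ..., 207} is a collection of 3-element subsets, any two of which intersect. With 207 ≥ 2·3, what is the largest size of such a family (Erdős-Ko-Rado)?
max |F| = C(206, 2) = 21115

Erdős-Ko-Rado (1961): when n ≥ 2k, max |F| = C(n−1, k−1). The bound is attained by the star {A : i ∈ A} for any fixed i ∈ [n]. Here C(207−1, 3−1) = C(206, 2) = 21115.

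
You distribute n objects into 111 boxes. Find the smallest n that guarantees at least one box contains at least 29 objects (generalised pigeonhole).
n = (29 − 1)·111 + 1 = 3109

By the generalised pigeonhole principle, to guarantee some box contains ≥ r objects we need more than (r − 1) · k objects total. Threshold: n = (r − 1) · k + 1. With r = 29 and k = 111: n = 28 · 111 + 1 = 3108 + 1 = 3109. For n = 3108 = 28 · 111, we can put exactly 28 objects in every box, avoiding 29 in any single one — so 3109 is tight.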